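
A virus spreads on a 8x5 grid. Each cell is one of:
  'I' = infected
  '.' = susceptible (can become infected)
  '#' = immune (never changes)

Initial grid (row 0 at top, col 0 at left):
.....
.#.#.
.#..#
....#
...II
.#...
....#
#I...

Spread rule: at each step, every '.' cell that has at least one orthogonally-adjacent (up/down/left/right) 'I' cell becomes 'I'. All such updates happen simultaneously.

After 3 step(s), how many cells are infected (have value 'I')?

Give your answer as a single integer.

Answer: 22

Derivation:
Step 0 (initial): 3 infected
Step 1: +6 new -> 9 infected
Step 2: +8 new -> 17 infected
Step 3: +5 new -> 22 infected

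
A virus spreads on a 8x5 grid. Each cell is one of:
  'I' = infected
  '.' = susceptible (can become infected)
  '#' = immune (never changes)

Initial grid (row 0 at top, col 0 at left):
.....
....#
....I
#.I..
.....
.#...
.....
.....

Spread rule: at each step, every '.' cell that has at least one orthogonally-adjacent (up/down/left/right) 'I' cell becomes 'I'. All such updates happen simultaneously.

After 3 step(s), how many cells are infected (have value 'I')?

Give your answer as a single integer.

Step 0 (initial): 2 infected
Step 1: +6 new -> 8 infected
Step 2: +7 new -> 15 infected
Step 3: +8 new -> 23 infected

Answer: 23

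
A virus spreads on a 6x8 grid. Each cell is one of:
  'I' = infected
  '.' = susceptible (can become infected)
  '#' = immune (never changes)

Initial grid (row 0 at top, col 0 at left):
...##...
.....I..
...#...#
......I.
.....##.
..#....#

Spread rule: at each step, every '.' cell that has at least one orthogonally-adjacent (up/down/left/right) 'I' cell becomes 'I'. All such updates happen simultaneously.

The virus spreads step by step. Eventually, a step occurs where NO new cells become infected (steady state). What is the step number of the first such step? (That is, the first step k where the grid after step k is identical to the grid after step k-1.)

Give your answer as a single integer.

Answer: 9

Derivation:
Step 0 (initial): 2 infected
Step 1: +7 new -> 9 infected
Step 2: +6 new -> 15 infected
Step 3: +4 new -> 19 infected
Step 4: +6 new -> 25 infected
Step 5: +7 new -> 32 infected
Step 6: +5 new -> 37 infected
Step 7: +2 new -> 39 infected
Step 8: +1 new -> 40 infected
Step 9: +0 new -> 40 infected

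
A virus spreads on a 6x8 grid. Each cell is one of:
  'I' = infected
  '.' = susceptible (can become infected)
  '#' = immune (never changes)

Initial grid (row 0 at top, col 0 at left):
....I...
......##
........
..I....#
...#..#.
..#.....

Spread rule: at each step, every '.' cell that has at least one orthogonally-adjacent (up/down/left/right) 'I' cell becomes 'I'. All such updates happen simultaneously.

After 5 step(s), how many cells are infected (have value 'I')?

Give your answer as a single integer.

Step 0 (initial): 2 infected
Step 1: +7 new -> 9 infected
Step 2: +11 new -> 20 infected
Step 3: +9 new -> 29 infected
Step 4: +7 new -> 36 infected
Step 5: +3 new -> 39 infected

Answer: 39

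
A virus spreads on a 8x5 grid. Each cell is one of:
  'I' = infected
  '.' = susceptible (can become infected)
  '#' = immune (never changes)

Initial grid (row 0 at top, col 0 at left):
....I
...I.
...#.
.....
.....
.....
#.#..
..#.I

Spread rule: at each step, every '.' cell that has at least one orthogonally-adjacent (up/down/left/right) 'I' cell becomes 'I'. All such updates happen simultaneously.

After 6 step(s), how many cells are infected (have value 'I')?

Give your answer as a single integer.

Step 0 (initial): 3 infected
Step 1: +5 new -> 8 infected
Step 2: +6 new -> 14 infected
Step 3: +7 new -> 21 infected
Step 4: +7 new -> 28 infected
Step 5: +3 new -> 31 infected
Step 6: +3 new -> 34 infected

Answer: 34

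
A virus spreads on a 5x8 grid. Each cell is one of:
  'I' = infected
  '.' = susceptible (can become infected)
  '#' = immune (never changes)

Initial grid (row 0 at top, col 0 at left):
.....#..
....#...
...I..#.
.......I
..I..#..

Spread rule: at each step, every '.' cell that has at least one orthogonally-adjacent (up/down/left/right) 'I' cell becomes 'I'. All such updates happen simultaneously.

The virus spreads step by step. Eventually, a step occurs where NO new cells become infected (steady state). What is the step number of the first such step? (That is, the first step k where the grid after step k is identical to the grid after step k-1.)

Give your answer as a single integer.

Answer: 6

Derivation:
Step 0 (initial): 3 infected
Step 1: +10 new -> 13 infected
Step 2: +11 new -> 24 infected
Step 3: +8 new -> 32 infected
Step 4: +3 new -> 35 infected
Step 5: +1 new -> 36 infected
Step 6: +0 new -> 36 infected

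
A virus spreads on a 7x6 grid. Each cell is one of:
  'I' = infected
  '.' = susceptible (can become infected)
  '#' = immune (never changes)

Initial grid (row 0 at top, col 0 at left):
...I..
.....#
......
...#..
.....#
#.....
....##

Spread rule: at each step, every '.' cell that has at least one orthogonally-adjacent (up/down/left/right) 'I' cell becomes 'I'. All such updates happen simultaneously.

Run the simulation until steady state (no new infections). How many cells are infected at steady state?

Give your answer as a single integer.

Step 0 (initial): 1 infected
Step 1: +3 new -> 4 infected
Step 2: +5 new -> 9 infected
Step 3: +4 new -> 13 infected
Step 4: +5 new -> 18 infected
Step 5: +5 new -> 23 infected
Step 6: +5 new -> 28 infected
Step 7: +5 new -> 33 infected
Step 8: +2 new -> 35 infected
Step 9: +1 new -> 36 infected
Step 10: +0 new -> 36 infected

Answer: 36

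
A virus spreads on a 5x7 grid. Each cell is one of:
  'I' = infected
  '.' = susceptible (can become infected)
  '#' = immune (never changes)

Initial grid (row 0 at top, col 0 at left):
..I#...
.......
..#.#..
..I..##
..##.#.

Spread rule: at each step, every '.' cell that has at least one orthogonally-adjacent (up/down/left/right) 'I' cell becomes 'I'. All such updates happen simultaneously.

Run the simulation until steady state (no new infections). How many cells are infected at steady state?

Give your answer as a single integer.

Answer: 26

Derivation:
Step 0 (initial): 2 infected
Step 1: +4 new -> 6 infected
Step 2: +8 new -> 14 infected
Step 3: +5 new -> 19 infected
Step 4: +2 new -> 21 infected
Step 5: +3 new -> 24 infected
Step 6: +2 new -> 26 infected
Step 7: +0 new -> 26 infected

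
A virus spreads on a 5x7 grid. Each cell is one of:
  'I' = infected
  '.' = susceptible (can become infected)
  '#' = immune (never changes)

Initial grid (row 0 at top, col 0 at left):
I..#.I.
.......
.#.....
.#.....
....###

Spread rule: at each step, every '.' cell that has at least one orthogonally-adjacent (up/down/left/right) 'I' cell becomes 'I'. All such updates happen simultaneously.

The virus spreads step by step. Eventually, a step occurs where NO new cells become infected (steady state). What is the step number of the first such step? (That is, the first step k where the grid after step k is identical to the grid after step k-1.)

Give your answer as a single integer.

Answer: 7

Derivation:
Step 0 (initial): 2 infected
Step 1: +5 new -> 7 infected
Step 2: +6 new -> 13 infected
Step 3: +6 new -> 19 infected
Step 4: +5 new -> 24 infected
Step 5: +3 new -> 27 infected
Step 6: +2 new -> 29 infected
Step 7: +0 new -> 29 infected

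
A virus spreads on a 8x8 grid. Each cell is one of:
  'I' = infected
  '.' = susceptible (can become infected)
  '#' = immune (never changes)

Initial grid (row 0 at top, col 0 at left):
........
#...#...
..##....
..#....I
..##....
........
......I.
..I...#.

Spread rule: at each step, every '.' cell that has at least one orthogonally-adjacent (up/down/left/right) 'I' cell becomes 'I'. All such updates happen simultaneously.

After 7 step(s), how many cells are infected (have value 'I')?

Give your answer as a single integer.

Step 0 (initial): 3 infected
Step 1: +9 new -> 12 infected
Step 2: +14 new -> 26 infected
Step 3: +9 new -> 35 infected
Step 4: +7 new -> 42 infected
Step 5: +3 new -> 45 infected
Step 6: +3 new -> 48 infected
Step 7: +3 new -> 51 infected

Answer: 51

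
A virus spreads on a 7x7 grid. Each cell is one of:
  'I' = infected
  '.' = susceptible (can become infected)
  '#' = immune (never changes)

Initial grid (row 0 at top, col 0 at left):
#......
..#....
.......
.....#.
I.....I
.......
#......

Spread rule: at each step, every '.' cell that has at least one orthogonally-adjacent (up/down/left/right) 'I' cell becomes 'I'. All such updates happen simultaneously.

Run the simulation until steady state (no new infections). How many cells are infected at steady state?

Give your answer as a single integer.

Step 0 (initial): 2 infected
Step 1: +6 new -> 8 infected
Step 2: +8 new -> 16 infected
Step 3: +11 new -> 27 infected
Step 4: +9 new -> 36 infected
Step 5: +5 new -> 41 infected
Step 6: +3 new -> 44 infected
Step 7: +1 new -> 45 infected
Step 8: +0 new -> 45 infected

Answer: 45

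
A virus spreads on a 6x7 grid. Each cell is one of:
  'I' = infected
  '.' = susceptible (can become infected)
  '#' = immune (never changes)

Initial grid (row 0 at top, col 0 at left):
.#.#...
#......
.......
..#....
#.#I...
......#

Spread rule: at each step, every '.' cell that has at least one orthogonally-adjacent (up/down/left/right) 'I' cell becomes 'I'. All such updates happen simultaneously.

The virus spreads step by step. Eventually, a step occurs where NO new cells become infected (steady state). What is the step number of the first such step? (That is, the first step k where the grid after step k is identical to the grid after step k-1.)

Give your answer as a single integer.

Step 0 (initial): 1 infected
Step 1: +3 new -> 4 infected
Step 2: +5 new -> 9 infected
Step 3: +7 new -> 16 infected
Step 4: +7 new -> 23 infected
Step 5: +7 new -> 30 infected
Step 6: +3 new -> 33 infected
Step 7: +1 new -> 34 infected
Step 8: +0 new -> 34 infected

Answer: 8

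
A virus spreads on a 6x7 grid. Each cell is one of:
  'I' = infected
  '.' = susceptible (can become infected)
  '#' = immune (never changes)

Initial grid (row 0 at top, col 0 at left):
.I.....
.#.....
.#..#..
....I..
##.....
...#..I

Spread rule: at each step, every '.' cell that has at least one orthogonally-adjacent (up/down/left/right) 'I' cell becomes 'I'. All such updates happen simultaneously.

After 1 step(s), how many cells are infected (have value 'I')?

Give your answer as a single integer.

Step 0 (initial): 3 infected
Step 1: +7 new -> 10 infected

Answer: 10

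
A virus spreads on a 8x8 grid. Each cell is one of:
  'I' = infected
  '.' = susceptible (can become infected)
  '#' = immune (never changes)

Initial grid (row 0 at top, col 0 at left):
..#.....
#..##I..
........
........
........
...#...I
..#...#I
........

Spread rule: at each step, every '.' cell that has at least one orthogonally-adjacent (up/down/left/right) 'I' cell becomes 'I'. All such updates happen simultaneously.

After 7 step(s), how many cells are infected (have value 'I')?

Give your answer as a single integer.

Step 0 (initial): 3 infected
Step 1: +6 new -> 9 infected
Step 2: +10 new -> 19 infected
Step 3: +10 new -> 29 infected
Step 4: +5 new -> 34 infected
Step 5: +6 new -> 40 infected
Step 6: +5 new -> 45 infected
Step 7: +5 new -> 50 infected

Answer: 50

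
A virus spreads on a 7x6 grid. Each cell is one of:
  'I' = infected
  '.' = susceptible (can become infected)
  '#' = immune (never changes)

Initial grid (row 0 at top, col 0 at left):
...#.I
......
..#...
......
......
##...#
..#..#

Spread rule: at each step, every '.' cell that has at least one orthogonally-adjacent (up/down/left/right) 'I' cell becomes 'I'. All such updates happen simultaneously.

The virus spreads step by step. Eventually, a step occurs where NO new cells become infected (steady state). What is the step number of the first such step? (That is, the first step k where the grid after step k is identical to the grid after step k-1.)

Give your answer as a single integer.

Step 0 (initial): 1 infected
Step 1: +2 new -> 3 infected
Step 2: +2 new -> 5 infected
Step 3: +3 new -> 8 infected
Step 4: +4 new -> 12 infected
Step 5: +4 new -> 16 infected
Step 6: +6 new -> 22 infected
Step 7: +6 new -> 28 infected
Step 8: +4 new -> 32 infected
Step 9: +1 new -> 33 infected
Step 10: +0 new -> 33 infected

Answer: 10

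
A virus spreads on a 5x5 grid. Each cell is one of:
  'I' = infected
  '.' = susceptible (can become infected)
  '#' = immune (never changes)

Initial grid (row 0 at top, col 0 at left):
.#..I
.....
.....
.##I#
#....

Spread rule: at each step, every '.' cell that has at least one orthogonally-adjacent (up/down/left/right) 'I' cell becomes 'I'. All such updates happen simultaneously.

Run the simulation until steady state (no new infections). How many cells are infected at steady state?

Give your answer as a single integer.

Step 0 (initial): 2 infected
Step 1: +4 new -> 6 infected
Step 2: +6 new -> 12 infected
Step 3: +3 new -> 15 infected
Step 4: +2 new -> 17 infected
Step 5: +2 new -> 19 infected
Step 6: +1 new -> 20 infected
Step 7: +0 new -> 20 infected

Answer: 20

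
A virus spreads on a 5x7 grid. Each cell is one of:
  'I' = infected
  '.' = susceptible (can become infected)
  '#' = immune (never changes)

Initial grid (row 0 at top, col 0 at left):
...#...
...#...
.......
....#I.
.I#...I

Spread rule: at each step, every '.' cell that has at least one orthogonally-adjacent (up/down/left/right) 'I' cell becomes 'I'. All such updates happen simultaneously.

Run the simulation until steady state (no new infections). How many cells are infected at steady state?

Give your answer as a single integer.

Step 0 (initial): 3 infected
Step 1: +5 new -> 8 infected
Step 2: +7 new -> 15 infected
Step 3: +9 new -> 24 infected
Step 4: +5 new -> 29 infected
Step 5: +2 new -> 31 infected
Step 6: +0 new -> 31 infected

Answer: 31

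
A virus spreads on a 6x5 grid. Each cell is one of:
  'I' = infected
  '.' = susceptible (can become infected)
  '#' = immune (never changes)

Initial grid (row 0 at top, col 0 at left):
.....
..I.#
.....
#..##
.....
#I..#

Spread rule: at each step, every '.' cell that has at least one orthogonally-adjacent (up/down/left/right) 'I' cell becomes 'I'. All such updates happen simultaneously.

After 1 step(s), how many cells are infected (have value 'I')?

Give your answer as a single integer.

Step 0 (initial): 2 infected
Step 1: +6 new -> 8 infected

Answer: 8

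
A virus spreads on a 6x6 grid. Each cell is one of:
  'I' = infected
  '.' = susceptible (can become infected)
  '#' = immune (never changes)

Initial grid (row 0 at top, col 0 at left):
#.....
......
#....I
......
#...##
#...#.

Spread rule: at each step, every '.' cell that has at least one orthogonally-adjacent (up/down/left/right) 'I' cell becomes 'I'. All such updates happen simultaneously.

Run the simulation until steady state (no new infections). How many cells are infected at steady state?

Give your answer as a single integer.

Answer: 28

Derivation:
Step 0 (initial): 1 infected
Step 1: +3 new -> 4 infected
Step 2: +4 new -> 8 infected
Step 3: +4 new -> 12 infected
Step 4: +5 new -> 17 infected
Step 5: +5 new -> 22 infected
Step 6: +5 new -> 27 infected
Step 7: +1 new -> 28 infected
Step 8: +0 new -> 28 infected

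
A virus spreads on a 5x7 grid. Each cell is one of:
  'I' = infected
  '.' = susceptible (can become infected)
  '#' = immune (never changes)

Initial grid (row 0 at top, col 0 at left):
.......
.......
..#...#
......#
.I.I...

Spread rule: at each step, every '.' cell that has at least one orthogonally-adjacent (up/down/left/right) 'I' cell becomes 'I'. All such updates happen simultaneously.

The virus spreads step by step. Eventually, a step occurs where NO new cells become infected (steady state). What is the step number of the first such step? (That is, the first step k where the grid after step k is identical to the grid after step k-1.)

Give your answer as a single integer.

Answer: 8

Derivation:
Step 0 (initial): 2 infected
Step 1: +5 new -> 7 infected
Step 2: +6 new -> 13 infected
Step 3: +6 new -> 19 infected
Step 4: +6 new -> 25 infected
Step 5: +4 new -> 29 infected
Step 6: +2 new -> 31 infected
Step 7: +1 new -> 32 infected
Step 8: +0 new -> 32 infected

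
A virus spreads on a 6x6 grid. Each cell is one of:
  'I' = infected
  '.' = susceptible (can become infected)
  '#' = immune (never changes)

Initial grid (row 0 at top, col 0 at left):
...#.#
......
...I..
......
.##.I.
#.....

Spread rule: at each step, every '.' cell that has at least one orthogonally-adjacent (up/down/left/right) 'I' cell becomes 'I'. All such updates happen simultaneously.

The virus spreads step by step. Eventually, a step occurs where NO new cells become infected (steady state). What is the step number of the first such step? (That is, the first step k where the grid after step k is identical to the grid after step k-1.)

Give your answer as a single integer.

Answer: 6

Derivation:
Step 0 (initial): 2 infected
Step 1: +8 new -> 10 infected
Step 2: +8 new -> 18 infected
Step 3: +7 new -> 25 infected
Step 4: +4 new -> 29 infected
Step 5: +2 new -> 31 infected
Step 6: +0 new -> 31 infected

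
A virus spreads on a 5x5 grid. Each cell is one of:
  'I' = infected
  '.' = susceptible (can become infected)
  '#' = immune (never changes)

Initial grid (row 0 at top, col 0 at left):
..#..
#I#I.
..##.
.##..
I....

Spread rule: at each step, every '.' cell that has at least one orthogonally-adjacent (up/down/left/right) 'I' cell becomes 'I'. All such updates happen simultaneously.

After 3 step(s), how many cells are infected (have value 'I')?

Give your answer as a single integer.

Answer: 16

Derivation:
Step 0 (initial): 3 infected
Step 1: +6 new -> 9 infected
Step 2: +5 new -> 14 infected
Step 3: +2 new -> 16 infected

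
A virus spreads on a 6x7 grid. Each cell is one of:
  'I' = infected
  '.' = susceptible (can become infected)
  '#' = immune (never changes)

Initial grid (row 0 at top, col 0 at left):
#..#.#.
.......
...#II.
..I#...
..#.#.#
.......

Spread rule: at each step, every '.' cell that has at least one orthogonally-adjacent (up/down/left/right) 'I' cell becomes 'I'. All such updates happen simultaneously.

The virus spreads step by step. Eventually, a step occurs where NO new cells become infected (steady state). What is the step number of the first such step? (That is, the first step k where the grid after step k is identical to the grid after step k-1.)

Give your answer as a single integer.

Step 0 (initial): 3 infected
Step 1: +7 new -> 10 infected
Step 2: +9 new -> 19 infected
Step 3: +7 new -> 26 infected
Step 4: +6 new -> 32 infected
Step 5: +1 new -> 33 infected
Step 6: +1 new -> 34 infected
Step 7: +0 new -> 34 infected

Answer: 7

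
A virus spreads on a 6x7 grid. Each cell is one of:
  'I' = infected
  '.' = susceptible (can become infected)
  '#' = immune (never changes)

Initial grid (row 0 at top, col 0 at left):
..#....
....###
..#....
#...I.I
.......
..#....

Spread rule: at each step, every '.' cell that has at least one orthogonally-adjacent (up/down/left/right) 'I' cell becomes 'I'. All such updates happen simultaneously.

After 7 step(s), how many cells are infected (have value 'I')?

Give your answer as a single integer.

Step 0 (initial): 2 infected
Step 1: +6 new -> 8 infected
Step 2: +7 new -> 15 infected
Step 3: +5 new -> 20 infected
Step 4: +4 new -> 24 infected
Step 5: +5 new -> 29 infected
Step 6: +4 new -> 33 infected
Step 7: +2 new -> 35 infected

Answer: 35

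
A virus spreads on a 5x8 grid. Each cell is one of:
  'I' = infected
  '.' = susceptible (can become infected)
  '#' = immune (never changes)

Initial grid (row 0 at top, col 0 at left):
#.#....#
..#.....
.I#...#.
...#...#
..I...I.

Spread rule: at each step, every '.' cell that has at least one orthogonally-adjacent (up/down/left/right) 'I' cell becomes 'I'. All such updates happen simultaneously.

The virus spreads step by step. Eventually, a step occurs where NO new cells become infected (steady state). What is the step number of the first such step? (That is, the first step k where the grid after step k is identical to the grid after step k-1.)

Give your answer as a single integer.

Answer: 8

Derivation:
Step 0 (initial): 3 infected
Step 1: +9 new -> 12 infected
Step 2: +6 new -> 18 infected
Step 3: +2 new -> 20 infected
Step 4: +2 new -> 22 infected
Step 5: +4 new -> 26 infected
Step 6: +4 new -> 30 infected
Step 7: +2 new -> 32 infected
Step 8: +0 new -> 32 infected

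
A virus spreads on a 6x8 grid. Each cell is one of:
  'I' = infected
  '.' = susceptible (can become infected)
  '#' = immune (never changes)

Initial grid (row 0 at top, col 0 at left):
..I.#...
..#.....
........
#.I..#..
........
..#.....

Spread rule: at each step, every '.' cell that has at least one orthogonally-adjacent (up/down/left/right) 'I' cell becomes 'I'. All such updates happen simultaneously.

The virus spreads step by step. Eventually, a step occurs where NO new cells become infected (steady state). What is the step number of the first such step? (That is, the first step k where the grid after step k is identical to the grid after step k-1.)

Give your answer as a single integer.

Step 0 (initial): 2 infected
Step 1: +6 new -> 8 infected
Step 2: +8 new -> 16 infected
Step 3: +8 new -> 24 infected
Step 4: +5 new -> 29 infected
Step 5: +5 new -> 34 infected
Step 6: +6 new -> 40 infected
Step 7: +3 new -> 43 infected
Step 8: +0 new -> 43 infected

Answer: 8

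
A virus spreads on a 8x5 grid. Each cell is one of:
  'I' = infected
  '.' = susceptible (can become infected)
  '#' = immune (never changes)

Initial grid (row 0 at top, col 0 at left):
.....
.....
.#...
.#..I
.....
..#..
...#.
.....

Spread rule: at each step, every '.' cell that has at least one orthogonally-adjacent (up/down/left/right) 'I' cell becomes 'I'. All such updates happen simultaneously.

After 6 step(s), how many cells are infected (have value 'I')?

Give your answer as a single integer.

Answer: 30

Derivation:
Step 0 (initial): 1 infected
Step 1: +3 new -> 4 infected
Step 2: +5 new -> 9 infected
Step 3: +6 new -> 15 infected
Step 4: +4 new -> 19 infected
Step 5: +5 new -> 24 infected
Step 6: +6 new -> 30 infected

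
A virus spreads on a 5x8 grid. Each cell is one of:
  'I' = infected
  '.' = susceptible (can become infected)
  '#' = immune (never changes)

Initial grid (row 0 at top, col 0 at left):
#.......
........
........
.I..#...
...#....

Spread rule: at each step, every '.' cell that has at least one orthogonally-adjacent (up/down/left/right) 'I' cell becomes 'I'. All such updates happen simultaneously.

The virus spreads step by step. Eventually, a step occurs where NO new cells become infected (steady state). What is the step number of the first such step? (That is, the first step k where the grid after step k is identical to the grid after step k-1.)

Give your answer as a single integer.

Answer: 10

Derivation:
Step 0 (initial): 1 infected
Step 1: +4 new -> 5 infected
Step 2: +6 new -> 11 infected
Step 3: +4 new -> 15 infected
Step 4: +3 new -> 18 infected
Step 5: +3 new -> 21 infected
Step 6: +4 new -> 25 infected
Step 7: +5 new -> 30 infected
Step 8: +5 new -> 35 infected
Step 9: +2 new -> 37 infected
Step 10: +0 new -> 37 infected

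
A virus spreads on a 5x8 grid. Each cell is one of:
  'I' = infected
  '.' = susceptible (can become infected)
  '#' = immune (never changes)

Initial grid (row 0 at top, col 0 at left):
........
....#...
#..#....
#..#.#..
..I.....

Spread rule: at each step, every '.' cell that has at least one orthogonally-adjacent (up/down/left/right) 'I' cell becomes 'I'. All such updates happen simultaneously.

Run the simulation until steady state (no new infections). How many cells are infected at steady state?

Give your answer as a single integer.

Step 0 (initial): 1 infected
Step 1: +3 new -> 4 infected
Step 2: +4 new -> 8 infected
Step 3: +4 new -> 12 infected
Step 4: +5 new -> 17 infected
Step 5: +6 new -> 23 infected
Step 6: +5 new -> 28 infected
Step 7: +3 new -> 31 infected
Step 8: +2 new -> 33 infected
Step 9: +1 new -> 34 infected
Step 10: +0 new -> 34 infected

Answer: 34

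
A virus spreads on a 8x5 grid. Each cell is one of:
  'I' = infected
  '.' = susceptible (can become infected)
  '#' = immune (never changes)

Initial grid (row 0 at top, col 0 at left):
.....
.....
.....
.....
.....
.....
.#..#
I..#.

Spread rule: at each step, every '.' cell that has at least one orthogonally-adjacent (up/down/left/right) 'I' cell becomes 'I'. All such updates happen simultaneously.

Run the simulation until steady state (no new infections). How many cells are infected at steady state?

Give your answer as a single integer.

Step 0 (initial): 1 infected
Step 1: +2 new -> 3 infected
Step 2: +2 new -> 5 infected
Step 3: +3 new -> 8 infected
Step 4: +4 new -> 12 infected
Step 5: +4 new -> 16 infected
Step 6: +5 new -> 21 infected
Step 7: +5 new -> 26 infected
Step 8: +4 new -> 30 infected
Step 9: +3 new -> 33 infected
Step 10: +2 new -> 35 infected
Step 11: +1 new -> 36 infected
Step 12: +0 new -> 36 infected

Answer: 36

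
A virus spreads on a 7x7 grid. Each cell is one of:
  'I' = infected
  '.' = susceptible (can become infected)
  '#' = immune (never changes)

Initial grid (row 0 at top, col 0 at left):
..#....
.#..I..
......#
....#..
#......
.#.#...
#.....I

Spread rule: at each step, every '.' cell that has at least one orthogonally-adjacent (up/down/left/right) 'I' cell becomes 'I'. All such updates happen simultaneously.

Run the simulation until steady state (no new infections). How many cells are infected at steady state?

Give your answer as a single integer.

Answer: 40

Derivation:
Step 0 (initial): 2 infected
Step 1: +6 new -> 8 infected
Step 2: +9 new -> 17 infected
Step 3: +8 new -> 25 infected
Step 4: +5 new -> 30 infected
Step 5: +5 new -> 35 infected
Step 6: +3 new -> 38 infected
Step 7: +1 new -> 39 infected
Step 8: +1 new -> 40 infected
Step 9: +0 new -> 40 infected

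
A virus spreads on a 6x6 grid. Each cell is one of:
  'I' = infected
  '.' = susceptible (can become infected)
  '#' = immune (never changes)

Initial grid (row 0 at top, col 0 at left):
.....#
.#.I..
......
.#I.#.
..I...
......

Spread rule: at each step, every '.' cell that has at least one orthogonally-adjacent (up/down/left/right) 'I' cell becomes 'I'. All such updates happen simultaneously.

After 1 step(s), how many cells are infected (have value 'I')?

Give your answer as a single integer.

Answer: 12

Derivation:
Step 0 (initial): 3 infected
Step 1: +9 new -> 12 infected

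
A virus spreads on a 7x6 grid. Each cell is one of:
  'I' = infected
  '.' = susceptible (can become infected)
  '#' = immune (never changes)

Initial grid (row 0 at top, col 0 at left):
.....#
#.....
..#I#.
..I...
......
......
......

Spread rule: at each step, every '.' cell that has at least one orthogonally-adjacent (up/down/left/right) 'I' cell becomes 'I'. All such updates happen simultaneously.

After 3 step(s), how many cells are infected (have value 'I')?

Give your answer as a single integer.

Step 0 (initial): 2 infected
Step 1: +4 new -> 6 infected
Step 2: +9 new -> 15 infected
Step 3: +11 new -> 26 infected

Answer: 26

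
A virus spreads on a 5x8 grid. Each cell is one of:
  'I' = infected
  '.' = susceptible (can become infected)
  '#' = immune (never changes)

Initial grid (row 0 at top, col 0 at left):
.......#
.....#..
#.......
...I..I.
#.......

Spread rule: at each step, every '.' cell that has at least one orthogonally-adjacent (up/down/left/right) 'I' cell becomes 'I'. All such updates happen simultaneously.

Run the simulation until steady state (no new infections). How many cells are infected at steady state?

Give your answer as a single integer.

Answer: 36

Derivation:
Step 0 (initial): 2 infected
Step 1: +8 new -> 10 infected
Step 2: +11 new -> 21 infected
Step 3: +8 new -> 29 infected
Step 4: +4 new -> 33 infected
Step 5: +2 new -> 35 infected
Step 6: +1 new -> 36 infected
Step 7: +0 new -> 36 infected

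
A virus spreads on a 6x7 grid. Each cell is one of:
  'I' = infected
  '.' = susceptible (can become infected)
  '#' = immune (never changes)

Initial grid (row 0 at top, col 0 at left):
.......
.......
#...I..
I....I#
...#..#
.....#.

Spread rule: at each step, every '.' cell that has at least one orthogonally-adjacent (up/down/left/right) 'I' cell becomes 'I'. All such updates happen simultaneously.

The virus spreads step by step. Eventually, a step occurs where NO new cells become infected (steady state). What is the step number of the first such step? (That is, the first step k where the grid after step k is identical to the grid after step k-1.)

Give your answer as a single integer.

Answer: 6

Derivation:
Step 0 (initial): 3 infected
Step 1: +7 new -> 10 infected
Step 2: +11 new -> 21 infected
Step 3: +8 new -> 29 infected
Step 4: +6 new -> 35 infected
Step 5: +1 new -> 36 infected
Step 6: +0 new -> 36 infected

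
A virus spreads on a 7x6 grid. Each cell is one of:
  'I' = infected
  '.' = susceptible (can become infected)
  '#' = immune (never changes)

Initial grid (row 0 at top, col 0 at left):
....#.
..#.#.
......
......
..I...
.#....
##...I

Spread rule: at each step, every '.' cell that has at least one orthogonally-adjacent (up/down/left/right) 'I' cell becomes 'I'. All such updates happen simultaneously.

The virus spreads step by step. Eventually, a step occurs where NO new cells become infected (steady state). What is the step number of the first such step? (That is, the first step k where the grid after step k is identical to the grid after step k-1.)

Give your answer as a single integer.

Answer: 7

Derivation:
Step 0 (initial): 2 infected
Step 1: +6 new -> 8 infected
Step 2: +10 new -> 18 infected
Step 3: +6 new -> 24 infected
Step 4: +5 new -> 29 infected
Step 5: +4 new -> 33 infected
Step 6: +3 new -> 36 infected
Step 7: +0 new -> 36 infected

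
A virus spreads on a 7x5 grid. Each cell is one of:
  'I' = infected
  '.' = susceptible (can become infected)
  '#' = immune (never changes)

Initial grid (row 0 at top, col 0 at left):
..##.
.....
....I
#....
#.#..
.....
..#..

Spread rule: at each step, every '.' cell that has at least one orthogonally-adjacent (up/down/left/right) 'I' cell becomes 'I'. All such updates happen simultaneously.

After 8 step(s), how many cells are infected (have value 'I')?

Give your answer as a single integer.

Step 0 (initial): 1 infected
Step 1: +3 new -> 4 infected
Step 2: +5 new -> 9 infected
Step 3: +5 new -> 14 infected
Step 4: +5 new -> 19 infected
Step 5: +5 new -> 24 infected
Step 6: +2 new -> 26 infected
Step 7: +2 new -> 28 infected
Step 8: +1 new -> 29 infected

Answer: 29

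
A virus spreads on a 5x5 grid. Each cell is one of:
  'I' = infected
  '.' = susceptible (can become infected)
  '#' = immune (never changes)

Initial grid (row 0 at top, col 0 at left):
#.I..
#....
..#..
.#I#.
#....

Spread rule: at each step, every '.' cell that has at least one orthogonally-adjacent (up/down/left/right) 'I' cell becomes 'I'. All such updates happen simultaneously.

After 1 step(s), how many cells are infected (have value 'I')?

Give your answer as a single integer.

Step 0 (initial): 2 infected
Step 1: +4 new -> 6 infected

Answer: 6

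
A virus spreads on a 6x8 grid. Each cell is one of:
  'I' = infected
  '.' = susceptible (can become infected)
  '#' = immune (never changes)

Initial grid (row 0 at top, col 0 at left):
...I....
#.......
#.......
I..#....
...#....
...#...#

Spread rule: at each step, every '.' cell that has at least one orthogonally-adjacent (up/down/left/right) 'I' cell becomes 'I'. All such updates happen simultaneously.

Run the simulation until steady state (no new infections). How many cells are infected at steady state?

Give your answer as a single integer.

Step 0 (initial): 2 infected
Step 1: +5 new -> 7 infected
Step 2: +9 new -> 16 infected
Step 3: +8 new -> 24 infected
Step 4: +5 new -> 29 infected
Step 5: +4 new -> 33 infected
Step 6: +4 new -> 37 infected
Step 7: +3 new -> 40 infected
Step 8: +2 new -> 42 infected
Step 9: +0 new -> 42 infected

Answer: 42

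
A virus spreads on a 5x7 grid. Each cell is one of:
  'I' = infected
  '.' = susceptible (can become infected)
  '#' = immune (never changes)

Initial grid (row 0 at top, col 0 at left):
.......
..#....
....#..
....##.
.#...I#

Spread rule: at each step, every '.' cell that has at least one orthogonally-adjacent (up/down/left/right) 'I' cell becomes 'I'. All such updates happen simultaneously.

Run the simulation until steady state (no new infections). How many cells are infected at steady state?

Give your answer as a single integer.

Answer: 29

Derivation:
Step 0 (initial): 1 infected
Step 1: +1 new -> 2 infected
Step 2: +1 new -> 3 infected
Step 3: +2 new -> 5 infected
Step 4: +2 new -> 7 infected
Step 5: +3 new -> 10 infected
Step 6: +4 new -> 14 infected
Step 7: +6 new -> 20 infected
Step 8: +5 new -> 25 infected
Step 9: +3 new -> 28 infected
Step 10: +1 new -> 29 infected
Step 11: +0 new -> 29 infected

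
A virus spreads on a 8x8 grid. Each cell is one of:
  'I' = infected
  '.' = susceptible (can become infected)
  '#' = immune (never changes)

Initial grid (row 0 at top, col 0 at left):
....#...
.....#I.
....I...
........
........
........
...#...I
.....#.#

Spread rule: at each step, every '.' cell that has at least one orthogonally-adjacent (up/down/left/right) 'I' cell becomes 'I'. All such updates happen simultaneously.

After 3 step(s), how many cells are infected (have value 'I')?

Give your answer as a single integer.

Answer: 36

Derivation:
Step 0 (initial): 3 infected
Step 1: +9 new -> 12 infected
Step 2: +13 new -> 25 infected
Step 3: +11 new -> 36 infected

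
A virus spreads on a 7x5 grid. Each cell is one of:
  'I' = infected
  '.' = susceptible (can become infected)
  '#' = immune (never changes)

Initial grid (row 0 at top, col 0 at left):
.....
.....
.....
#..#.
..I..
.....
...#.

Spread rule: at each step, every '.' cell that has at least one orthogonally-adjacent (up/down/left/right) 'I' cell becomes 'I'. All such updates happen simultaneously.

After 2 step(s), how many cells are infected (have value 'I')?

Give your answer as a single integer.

Step 0 (initial): 1 infected
Step 1: +4 new -> 5 infected
Step 2: +7 new -> 12 infected

Answer: 12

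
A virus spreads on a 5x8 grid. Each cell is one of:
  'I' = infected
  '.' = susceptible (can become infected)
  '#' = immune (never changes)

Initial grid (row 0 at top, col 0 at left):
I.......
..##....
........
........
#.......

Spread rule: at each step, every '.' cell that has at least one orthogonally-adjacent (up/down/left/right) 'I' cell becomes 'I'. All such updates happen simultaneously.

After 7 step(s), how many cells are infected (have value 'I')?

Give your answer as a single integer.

Answer: 27

Derivation:
Step 0 (initial): 1 infected
Step 1: +2 new -> 3 infected
Step 2: +3 new -> 6 infected
Step 3: +3 new -> 9 infected
Step 4: +3 new -> 12 infected
Step 5: +5 new -> 17 infected
Step 6: +5 new -> 22 infected
Step 7: +5 new -> 27 infected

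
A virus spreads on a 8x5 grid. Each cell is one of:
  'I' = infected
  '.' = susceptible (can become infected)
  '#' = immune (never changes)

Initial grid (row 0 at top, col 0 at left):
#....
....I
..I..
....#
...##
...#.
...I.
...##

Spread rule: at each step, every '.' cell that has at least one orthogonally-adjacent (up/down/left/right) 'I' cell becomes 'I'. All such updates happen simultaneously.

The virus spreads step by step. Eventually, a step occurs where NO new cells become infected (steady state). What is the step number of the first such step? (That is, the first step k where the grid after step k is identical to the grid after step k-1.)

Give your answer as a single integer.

Answer: 5

Derivation:
Step 0 (initial): 3 infected
Step 1: +9 new -> 12 infected
Step 2: +11 new -> 23 infected
Step 3: +7 new -> 30 infected
Step 4: +3 new -> 33 infected
Step 5: +0 new -> 33 infected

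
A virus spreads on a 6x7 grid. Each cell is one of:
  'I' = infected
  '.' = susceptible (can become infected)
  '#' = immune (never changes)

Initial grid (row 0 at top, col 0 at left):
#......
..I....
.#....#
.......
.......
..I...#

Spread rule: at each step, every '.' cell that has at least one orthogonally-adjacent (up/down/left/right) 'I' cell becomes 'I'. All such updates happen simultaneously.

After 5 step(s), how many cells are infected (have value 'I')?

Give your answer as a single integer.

Answer: 37

Derivation:
Step 0 (initial): 2 infected
Step 1: +7 new -> 9 infected
Step 2: +10 new -> 19 infected
Step 3: +9 new -> 28 infected
Step 4: +6 new -> 34 infected
Step 5: +3 new -> 37 infected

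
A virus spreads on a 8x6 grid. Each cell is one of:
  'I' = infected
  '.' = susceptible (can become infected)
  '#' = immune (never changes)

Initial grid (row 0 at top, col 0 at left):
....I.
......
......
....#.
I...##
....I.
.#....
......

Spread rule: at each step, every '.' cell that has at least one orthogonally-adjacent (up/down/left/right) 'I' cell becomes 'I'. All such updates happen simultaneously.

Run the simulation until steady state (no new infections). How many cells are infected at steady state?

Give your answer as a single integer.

Step 0 (initial): 3 infected
Step 1: +9 new -> 12 infected
Step 2: +14 new -> 26 infected
Step 3: +12 new -> 38 infected
Step 4: +6 new -> 44 infected
Step 5: +0 new -> 44 infected

Answer: 44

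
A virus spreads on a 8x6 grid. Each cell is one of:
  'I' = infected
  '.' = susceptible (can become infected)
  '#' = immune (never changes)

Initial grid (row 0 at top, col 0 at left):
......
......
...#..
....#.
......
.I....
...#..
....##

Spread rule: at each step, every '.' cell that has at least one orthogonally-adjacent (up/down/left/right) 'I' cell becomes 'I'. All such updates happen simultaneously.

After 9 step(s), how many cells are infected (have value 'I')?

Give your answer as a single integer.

Step 0 (initial): 1 infected
Step 1: +4 new -> 5 infected
Step 2: +7 new -> 12 infected
Step 3: +7 new -> 19 infected
Step 4: +8 new -> 27 infected
Step 5: +5 new -> 32 infected
Step 6: +4 new -> 36 infected
Step 7: +3 new -> 39 infected
Step 8: +3 new -> 42 infected
Step 9: +1 new -> 43 infected

Answer: 43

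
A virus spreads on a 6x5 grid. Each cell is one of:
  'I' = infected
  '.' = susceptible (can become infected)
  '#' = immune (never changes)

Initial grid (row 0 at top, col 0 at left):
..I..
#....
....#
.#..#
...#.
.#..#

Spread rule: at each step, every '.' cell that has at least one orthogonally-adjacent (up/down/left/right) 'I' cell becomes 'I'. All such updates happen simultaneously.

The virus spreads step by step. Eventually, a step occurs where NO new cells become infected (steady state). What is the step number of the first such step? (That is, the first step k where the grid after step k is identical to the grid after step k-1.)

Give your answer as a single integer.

Step 0 (initial): 1 infected
Step 1: +3 new -> 4 infected
Step 2: +5 new -> 9 infected
Step 3: +4 new -> 13 infected
Step 4: +3 new -> 16 infected
Step 5: +3 new -> 19 infected
Step 6: +2 new -> 21 infected
Step 7: +1 new -> 22 infected
Step 8: +0 new -> 22 infected

Answer: 8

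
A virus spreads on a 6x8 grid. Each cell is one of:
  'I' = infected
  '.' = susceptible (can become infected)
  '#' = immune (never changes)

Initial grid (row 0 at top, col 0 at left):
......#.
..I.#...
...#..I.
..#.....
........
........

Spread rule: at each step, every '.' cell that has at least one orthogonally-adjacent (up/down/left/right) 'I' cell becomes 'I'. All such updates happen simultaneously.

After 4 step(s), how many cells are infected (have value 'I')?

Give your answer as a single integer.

Answer: 36

Derivation:
Step 0 (initial): 2 infected
Step 1: +8 new -> 10 infected
Step 2: +10 new -> 20 infected
Step 3: +10 new -> 30 infected
Step 4: +6 new -> 36 infected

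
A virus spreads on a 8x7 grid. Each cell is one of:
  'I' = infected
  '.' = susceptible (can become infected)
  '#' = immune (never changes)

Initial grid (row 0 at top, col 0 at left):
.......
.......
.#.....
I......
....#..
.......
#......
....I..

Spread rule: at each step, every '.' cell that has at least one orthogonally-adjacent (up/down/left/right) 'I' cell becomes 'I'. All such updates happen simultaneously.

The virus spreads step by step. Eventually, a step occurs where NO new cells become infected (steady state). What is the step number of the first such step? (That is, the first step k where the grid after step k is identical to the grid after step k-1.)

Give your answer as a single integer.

Step 0 (initial): 2 infected
Step 1: +6 new -> 8 infected
Step 2: +9 new -> 17 infected
Step 3: +11 new -> 28 infected
Step 4: +10 new -> 38 infected
Step 5: +5 new -> 43 infected
Step 6: +4 new -> 47 infected
Step 7: +3 new -> 50 infected
Step 8: +2 new -> 52 infected
Step 9: +1 new -> 53 infected
Step 10: +0 new -> 53 infected

Answer: 10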